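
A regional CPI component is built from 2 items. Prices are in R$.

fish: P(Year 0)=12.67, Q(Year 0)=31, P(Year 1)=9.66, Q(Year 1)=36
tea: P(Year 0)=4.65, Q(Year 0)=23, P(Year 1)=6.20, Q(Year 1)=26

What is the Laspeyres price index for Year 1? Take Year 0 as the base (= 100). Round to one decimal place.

88.5

Laspeyres price index uses base-period quantities as weights.
ΣP(Year 1)·Q(Year 0) = 9.66×31 + 6.20×23 = 299.46 + 142.6 = 442.06
ΣP(Year 0)·Q(Year 0) = 12.67×31 + 4.65×23 = 392.77 + 106.95 = 499.72
Index = 442.06 / 499.72 × 100 = 88.4615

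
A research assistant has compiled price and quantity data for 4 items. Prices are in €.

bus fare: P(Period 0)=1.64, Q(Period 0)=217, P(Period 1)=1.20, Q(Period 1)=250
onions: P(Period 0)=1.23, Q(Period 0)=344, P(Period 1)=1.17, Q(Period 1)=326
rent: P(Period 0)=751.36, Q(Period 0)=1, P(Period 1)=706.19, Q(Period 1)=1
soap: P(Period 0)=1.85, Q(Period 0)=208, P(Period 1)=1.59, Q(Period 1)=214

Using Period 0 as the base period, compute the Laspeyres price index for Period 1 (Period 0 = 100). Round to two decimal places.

Laspeyres price index uses base-period quantities as weights.
ΣP(Period 1)·Q(Period 0) = 1.20×217 + 1.17×344 + 706.19×1 + 1.59×208 = 260.4 + 402.48 + 706.19 + 330.72 = 1699.79
ΣP(Period 0)·Q(Period 0) = 1.64×217 + 1.23×344 + 751.36×1 + 1.85×208 = 355.88 + 423.12 + 751.36 + 384.8 = 1915.16
Index = 1699.79 / 1915.16 × 100 = 88.7545

88.75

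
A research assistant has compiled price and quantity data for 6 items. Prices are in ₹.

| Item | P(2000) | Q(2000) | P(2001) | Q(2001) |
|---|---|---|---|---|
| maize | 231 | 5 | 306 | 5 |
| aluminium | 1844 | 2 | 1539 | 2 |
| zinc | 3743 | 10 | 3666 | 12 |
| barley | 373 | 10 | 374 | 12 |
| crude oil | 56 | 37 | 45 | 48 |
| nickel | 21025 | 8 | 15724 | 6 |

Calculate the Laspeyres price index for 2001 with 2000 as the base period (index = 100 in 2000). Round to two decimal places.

79.74

Laspeyres price index uses base-period quantities as weights.
ΣP(2001)·Q(2000) = 306×5 + 1539×2 + 3666×10 + 374×10 + 45×37 + 15724×8 = 1530 + 3078 + 36660 + 3740 + 1665 + 125792 = 172465
ΣP(2000)·Q(2000) = 231×5 + 1844×2 + 3743×10 + 373×10 + 56×37 + 21025×8 = 1155 + 3688 + 37430 + 3730 + 2072 + 168200 = 216275
Index = 172465 / 216275 × 100 = 79.7434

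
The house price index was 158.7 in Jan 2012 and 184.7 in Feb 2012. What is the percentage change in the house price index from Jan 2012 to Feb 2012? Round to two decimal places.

Change = (184.7 − 158.7) / 158.7 × 100
       = 26.0 / 158.7 × 100 = 16.3831%

16.38%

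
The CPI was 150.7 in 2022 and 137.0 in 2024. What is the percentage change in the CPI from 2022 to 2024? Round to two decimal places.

Change = (137.0 − 150.7) / 150.7 × 100
       = -13.7 / 150.7 × 100 = -9.0909%

-9.09%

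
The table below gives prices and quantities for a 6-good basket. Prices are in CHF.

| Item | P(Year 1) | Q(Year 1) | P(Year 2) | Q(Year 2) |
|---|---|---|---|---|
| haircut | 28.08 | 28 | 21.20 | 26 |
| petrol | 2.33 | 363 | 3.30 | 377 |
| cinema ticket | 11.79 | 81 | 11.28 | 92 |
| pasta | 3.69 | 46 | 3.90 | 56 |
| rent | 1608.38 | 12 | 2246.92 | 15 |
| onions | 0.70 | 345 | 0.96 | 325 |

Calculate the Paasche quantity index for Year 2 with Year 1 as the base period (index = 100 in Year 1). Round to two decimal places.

Paasche quantity index uses current-period prices as weights.
ΣP(Year 2)·Q(Year 2) = 21.20×26 + 3.30×377 + 11.28×92 + 3.90×56 + 2246.92×15 + 0.96×325 = 551.2 + 1244.1 + 1037.76 + 218.4 + 33703.8 + 312 = 37067.26
ΣP(Year 2)·Q(Year 1) = 21.20×28 + 3.30×363 + 11.28×81 + 3.90×46 + 2246.92×12 + 0.96×345 = 593.6 + 1197.9 + 913.68 + 179.4 + 26963.04 + 331.2 = 30178.82
Index = 37067.26 / 30178.82 × 100 = 122.8254

122.83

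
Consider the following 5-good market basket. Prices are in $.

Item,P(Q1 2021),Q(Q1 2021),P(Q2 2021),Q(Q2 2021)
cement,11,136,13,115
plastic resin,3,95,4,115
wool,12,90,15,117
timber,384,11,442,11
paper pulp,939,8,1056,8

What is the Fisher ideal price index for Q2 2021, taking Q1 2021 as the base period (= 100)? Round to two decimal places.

Laspeyres component (base-period weights):
ΣP(Q2 2021)Q(Q1 2021) = 13×136 + 4×95 + 15×90 + 442×11 + 1056×8 = 1768 + 380 + 1350 + 4862 + 8448 = 16808
ΣP(Q1 2021)Q(Q1 2021) = 11×136 + 3×95 + 12×90 + 384×11 + 939×8 = 1496 + 285 + 1080 + 4224 + 7512 = 14597
L = 16808 / 14597 × 100 = 115.1469
Paasche component (current-period weights):
ΣP(Q2 2021)Q(Q2 2021) = 13×115 + 4×115 + 15×117 + 442×11 + 1056×8 = 1495 + 460 + 1755 + 4862 + 8448 = 17020
ΣP(Q1 2021)Q(Q2 2021) = 11×115 + 3×115 + 12×117 + 384×11 + 939×8 = 1265 + 345 + 1404 + 4224 + 7512 = 14750
P = 17020 / 14750 × 100 = 115.3898
Fisher = √(L × P) = √(115.1469 × 115.3898) = 115.2683

115.27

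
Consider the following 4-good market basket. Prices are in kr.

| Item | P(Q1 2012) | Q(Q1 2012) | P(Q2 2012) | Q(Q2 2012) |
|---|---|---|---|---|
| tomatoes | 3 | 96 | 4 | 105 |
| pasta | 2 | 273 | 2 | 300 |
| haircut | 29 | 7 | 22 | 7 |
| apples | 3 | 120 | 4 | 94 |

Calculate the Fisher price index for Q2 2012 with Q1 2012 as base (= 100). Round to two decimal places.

Laspeyres component (base-period weights):
ΣP(Q2 2012)Q(Q1 2012) = 4×96 + 2×273 + 22×7 + 4×120 = 384 + 546 + 154 + 480 = 1564
ΣP(Q1 2012)Q(Q1 2012) = 3×96 + 2×273 + 29×7 + 3×120 = 288 + 546 + 203 + 360 = 1397
L = 1564 / 1397 × 100 = 111.9542
Paasche component (current-period weights):
ΣP(Q2 2012)Q(Q2 2012) = 4×105 + 2×300 + 22×7 + 4×94 = 420 + 600 + 154 + 376 = 1550
ΣP(Q1 2012)Q(Q2 2012) = 3×105 + 2×300 + 29×7 + 3×94 = 315 + 600 + 203 + 282 = 1400
P = 1550 / 1400 × 100 = 110.7143
Fisher = √(L × P) = √(111.9542 × 110.7143) = 111.3325

111.33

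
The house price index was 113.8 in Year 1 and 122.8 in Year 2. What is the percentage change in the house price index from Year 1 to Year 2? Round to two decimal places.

Change = (122.8 − 113.8) / 113.8 × 100
       = 9.0 / 113.8 × 100 = 7.9086%

7.91%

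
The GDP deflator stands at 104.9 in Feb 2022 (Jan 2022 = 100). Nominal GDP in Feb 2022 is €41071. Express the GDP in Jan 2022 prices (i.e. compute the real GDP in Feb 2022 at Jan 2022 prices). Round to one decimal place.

39152.5

Real = Nominal ÷ (Index/100) = 41071 ÷ (104.9/100)
     = 41071 ÷ 1.049 = 39152.5262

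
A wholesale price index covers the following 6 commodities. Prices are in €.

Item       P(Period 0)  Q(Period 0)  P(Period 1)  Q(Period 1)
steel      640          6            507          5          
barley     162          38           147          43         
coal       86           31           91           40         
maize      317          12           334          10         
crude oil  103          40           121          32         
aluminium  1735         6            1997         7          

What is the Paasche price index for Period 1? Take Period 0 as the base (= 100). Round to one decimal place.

104.6

Paasche price index uses current-period quantities as weights.
ΣP(Period 1)·Q(Period 1) = 507×5 + 147×43 + 91×40 + 334×10 + 121×32 + 1997×7 = 2535 + 6321 + 3640 + 3340 + 3872 + 13979 = 33687
ΣP(Period 0)·Q(Period 1) = 640×5 + 162×43 + 86×40 + 317×10 + 103×32 + 1735×7 = 3200 + 6966 + 3440 + 3170 + 3296 + 12145 = 32217
Index = 33687 / 32217 × 100 = 104.5628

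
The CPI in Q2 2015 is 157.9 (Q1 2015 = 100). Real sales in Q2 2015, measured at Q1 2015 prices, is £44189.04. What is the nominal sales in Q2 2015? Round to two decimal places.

Nominal = Real × (Index/100) = 44189.04 × (157.9/100)
        = 44189.04 × 1.579 = 69774.4942

69774.49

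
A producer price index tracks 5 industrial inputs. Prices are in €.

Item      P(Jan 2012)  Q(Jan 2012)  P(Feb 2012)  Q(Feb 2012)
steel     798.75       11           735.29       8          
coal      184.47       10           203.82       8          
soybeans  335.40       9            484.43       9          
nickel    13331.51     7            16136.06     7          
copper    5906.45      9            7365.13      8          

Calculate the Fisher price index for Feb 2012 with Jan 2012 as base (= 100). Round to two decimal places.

121.15

Laspeyres component (base-period weights):
ΣP(Feb 2012)Q(Jan 2012) = 735.29×11 + 203.82×10 + 484.43×9 + 16136.06×7 + 7365.13×9 = 8088.19 + 2038.2 + 4359.87 + 112952.42 + 66286.17 = 193724.85
ΣP(Jan 2012)Q(Jan 2012) = 798.75×11 + 184.47×10 + 335.40×9 + 13331.51×7 + 5906.45×9 = 8786.25 + 1844.7 + 3018.6 + 93320.57 + 53158.05 = 160128.17
L = 193724.85 / 160128.17 × 100 = 120.9811
Paasche component (current-period weights):
ΣP(Feb 2012)Q(Feb 2012) = 735.29×8 + 203.82×8 + 484.43×9 + 16136.06×7 + 7365.13×8 = 5882.32 + 1630.56 + 4359.87 + 112952.42 + 58921.04 = 183746.21
ΣP(Jan 2012)Q(Feb 2012) = 798.75×8 + 184.47×8 + 335.40×9 + 13331.51×7 + 5906.45×8 = 6390 + 1475.76 + 3018.6 + 93320.57 + 47251.6 = 151456.53
P = 183746.21 / 151456.53 × 100 = 121.3194
Fisher = √(L × P) = √(120.9811 × 121.3194) = 121.1502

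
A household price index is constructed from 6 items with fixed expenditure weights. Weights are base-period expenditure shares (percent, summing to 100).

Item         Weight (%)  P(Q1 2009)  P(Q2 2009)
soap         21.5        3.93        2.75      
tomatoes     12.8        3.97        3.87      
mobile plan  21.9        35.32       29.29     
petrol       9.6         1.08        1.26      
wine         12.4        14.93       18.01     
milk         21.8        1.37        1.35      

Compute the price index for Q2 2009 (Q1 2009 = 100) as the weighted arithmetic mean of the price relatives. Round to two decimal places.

93.32

soap: 21.5 × (2.75/3.93) = 21.5 × 0.699746 = 15.0445
tomatoes: 12.8 × (3.87/3.97) = 12.8 × 0.974811 = 12.4776
mobile plan: 21.9 × (29.29/35.32) = 21.9 × 0.829275 = 18.1611
petrol: 9.6 × (1.26/1.08) = 9.6 × 1.166667 = 11.2000
wine: 12.4 × (18.01/14.93) = 12.4 × 1.206296 = 14.9581
milk: 21.8 × (1.35/1.37) = 21.8 × 0.985401 = 21.4818
Index = Σ wᵢ·(p₁ᵢ/p₀ᵢ) = 15.0445 + 12.4776 + 18.1611 + 11.2000 + 14.9581 + 21.4818 = 93.3231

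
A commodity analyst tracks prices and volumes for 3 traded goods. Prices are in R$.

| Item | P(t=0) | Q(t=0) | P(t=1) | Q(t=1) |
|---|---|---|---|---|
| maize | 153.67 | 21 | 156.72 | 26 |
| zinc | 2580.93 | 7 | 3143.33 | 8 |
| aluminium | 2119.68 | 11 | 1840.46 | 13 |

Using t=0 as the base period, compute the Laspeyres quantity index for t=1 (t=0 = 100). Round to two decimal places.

Laspeyres quantity index uses base-period prices as weights.
ΣP(t=0)·Q(t=1) = 153.67×26 + 2580.93×8 + 2119.68×13 = 3995.42 + 20647.44 + 27555.84 = 52198.7
ΣP(t=0)·Q(t=0) = 153.67×21 + 2580.93×7 + 2119.68×11 = 3227.07 + 18066.51 + 23316.48 = 44610.06
Index = 52198.7 / 44610.06 × 100 = 117.0111

117.01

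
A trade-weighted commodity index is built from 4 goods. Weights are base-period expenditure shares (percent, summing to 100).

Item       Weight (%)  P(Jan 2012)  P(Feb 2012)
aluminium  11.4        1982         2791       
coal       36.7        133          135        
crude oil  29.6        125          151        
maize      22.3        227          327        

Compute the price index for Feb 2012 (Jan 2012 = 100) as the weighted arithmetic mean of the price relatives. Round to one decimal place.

121.2

aluminium: 11.4 × (2791/1982) = 11.4 × 1.408174 = 16.0532
coal: 36.7 × (135/133) = 36.7 × 1.015038 = 37.2519
crude oil: 29.6 × (151/125) = 29.6 × 1.208000 = 35.7568
maize: 22.3 × (327/227) = 22.3 × 1.440529 = 32.1238
Index = Σ wᵢ·(p₁ᵢ/p₀ᵢ) = 16.0532 + 37.2519 + 35.7568 + 32.1238 = 121.1856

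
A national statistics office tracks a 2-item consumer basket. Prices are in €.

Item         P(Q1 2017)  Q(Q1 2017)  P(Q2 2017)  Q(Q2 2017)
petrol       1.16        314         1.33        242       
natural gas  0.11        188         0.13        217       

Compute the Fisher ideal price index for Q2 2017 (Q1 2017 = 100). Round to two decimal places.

114.89

Laspeyres component (base-period weights):
ΣP(Q2 2017)Q(Q1 2017) = 1.33×314 + 0.13×188 = 417.62 + 24.44 = 442.06
ΣP(Q1 2017)Q(Q1 2017) = 1.16×314 + 0.11×188 = 364.24 + 20.68 = 384.92
L = 442.06 / 384.92 × 100 = 114.8446
Paasche component (current-period weights):
ΣP(Q2 2017)Q(Q2 2017) = 1.33×242 + 0.13×217 = 321.86 + 28.21 = 350.07
ΣP(Q1 2017)Q(Q2 2017) = 1.16×242 + 0.11×217 = 280.72 + 23.87 = 304.59
P = 350.07 / 304.59 × 100 = 114.9315
Fisher = √(L × P) = √(114.8446 × 114.9315) = 114.8881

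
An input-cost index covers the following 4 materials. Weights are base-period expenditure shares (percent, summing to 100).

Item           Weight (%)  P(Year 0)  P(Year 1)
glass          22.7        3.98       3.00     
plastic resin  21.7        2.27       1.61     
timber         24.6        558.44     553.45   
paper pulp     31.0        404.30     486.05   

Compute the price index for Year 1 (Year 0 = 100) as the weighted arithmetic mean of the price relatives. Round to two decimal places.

glass: 22.7 × (3.00/3.98) = 22.7 × 0.753769 = 17.1106
plastic resin: 21.7 × (1.61/2.27) = 21.7 × 0.709251 = 15.3907
timber: 24.6 × (553.45/558.44) = 24.6 × 0.991064 = 24.3802
paper pulp: 31.0 × (486.05/404.30) = 31.0 × 1.202201 = 37.2682
Index = Σ wᵢ·(p₁ᵢ/p₀ᵢ) = 17.1106 + 15.3907 + 24.3802 + 37.2682 = 94.1497

94.15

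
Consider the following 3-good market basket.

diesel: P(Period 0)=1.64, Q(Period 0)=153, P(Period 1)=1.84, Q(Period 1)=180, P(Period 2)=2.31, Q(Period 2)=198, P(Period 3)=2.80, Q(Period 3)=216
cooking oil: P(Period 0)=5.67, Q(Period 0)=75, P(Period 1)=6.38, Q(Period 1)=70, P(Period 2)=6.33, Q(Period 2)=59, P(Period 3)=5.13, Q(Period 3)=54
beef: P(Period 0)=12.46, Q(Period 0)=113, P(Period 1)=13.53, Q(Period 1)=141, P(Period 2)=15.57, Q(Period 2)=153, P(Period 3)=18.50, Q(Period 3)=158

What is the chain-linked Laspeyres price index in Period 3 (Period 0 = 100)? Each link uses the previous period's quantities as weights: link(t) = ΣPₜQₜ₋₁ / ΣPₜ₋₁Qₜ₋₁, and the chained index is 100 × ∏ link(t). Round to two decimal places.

143.35

Link Period 0→Period 1:
ΣP(Period 1)Q(Period 0) = 1.84×153 + 6.38×75 + 13.53×113 = 281.52 + 478.5 + 1528.89 = 2288.91
ΣP(Period 0)Q(Period 0) = 1.64×153 + 5.67×75 + 12.46×113 = 250.92 + 425.25 + 1407.98 = 2084.15
link = 2288.91/2084.15 = 1.098246
Link Period 1→Period 2:
ΣP(Period 2)Q(Period 1) = 2.31×180 + 6.33×70 + 15.57×141 = 415.8 + 443.1 + 2195.37 = 3054.27
ΣP(Period 1)Q(Period 1) = 1.84×180 + 6.38×70 + 13.53×141 = 331.2 + 446.6 + 1907.73 = 2685.53
link = 3054.27/2685.53 = 1.137306
Link Period 2→Period 3:
ΣP(Period 3)Q(Period 2) = 2.80×198 + 5.13×59 + 18.50×153 = 554.4 + 302.67 + 2830.5 = 3687.57
ΣP(Period 2)Q(Period 2) = 2.31×198 + 6.33×59 + 15.57×153 = 457.38 + 373.47 + 2382.21 = 3213.06
link = 3687.57/3213.06 = 1.147682
Chained index = 100 × 1.098246 × 1.137306 × 1.147682 = 143.3503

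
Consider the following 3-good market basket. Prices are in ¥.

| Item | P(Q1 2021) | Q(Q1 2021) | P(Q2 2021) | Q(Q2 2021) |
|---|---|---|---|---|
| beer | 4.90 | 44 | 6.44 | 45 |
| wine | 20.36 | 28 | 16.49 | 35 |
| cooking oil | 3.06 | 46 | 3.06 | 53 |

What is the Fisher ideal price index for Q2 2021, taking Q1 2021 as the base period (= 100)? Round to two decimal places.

94.79

Laspeyres component (base-period weights):
ΣP(Q2 2021)Q(Q1 2021) = 6.44×44 + 16.49×28 + 3.06×46 = 283.36 + 461.72 + 140.76 = 885.84
ΣP(Q1 2021)Q(Q1 2021) = 4.90×44 + 20.36×28 + 3.06×46 = 215.6 + 570.08 + 140.76 = 926.44
L = 885.84 / 926.44 × 100 = 95.6176
Paasche component (current-period weights):
ΣP(Q2 2021)Q(Q2 2021) = 6.44×45 + 16.49×35 + 3.06×53 = 289.8 + 577.15 + 162.18 = 1029.13
ΣP(Q1 2021)Q(Q2 2021) = 4.90×45 + 20.36×35 + 3.06×53 = 220.5 + 712.6 + 162.18 = 1095.28
P = 1029.13 / 1095.28 × 100 = 93.9604
Fisher = √(L × P) = √(95.6176 × 93.9604) = 94.7854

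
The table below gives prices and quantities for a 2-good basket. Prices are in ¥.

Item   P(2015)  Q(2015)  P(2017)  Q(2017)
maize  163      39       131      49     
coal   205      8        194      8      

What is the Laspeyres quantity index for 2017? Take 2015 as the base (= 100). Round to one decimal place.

120.4

Laspeyres quantity index uses base-period prices as weights.
ΣP(2015)·Q(2017) = 163×49 + 205×8 = 7987 + 1640 = 9627
ΣP(2015)·Q(2015) = 163×39 + 205×8 = 6357 + 1640 = 7997
Index = 9627 / 7997 × 100 = 120.3826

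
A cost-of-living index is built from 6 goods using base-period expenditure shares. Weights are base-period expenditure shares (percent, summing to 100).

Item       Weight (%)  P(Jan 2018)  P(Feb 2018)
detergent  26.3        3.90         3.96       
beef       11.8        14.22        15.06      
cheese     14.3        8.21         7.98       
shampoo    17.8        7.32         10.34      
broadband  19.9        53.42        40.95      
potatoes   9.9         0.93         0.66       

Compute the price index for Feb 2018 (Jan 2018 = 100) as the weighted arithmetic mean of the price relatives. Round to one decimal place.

100.5

detergent: 26.3 × (3.96/3.90) = 26.3 × 1.015385 = 26.7046
beef: 11.8 × (15.06/14.22) = 11.8 × 1.059072 = 12.4970
cheese: 14.3 × (7.98/8.21) = 14.3 × 0.971985 = 13.8994
shampoo: 17.8 × (10.34/7.32) = 17.8 × 1.412568 = 25.1437
broadband: 19.9 × (40.95/53.42) = 19.9 × 0.766567 = 15.2547
potatoes: 9.9 × (0.66/0.93) = 9.9 × 0.709677 = 7.0258
Index = Σ wᵢ·(p₁ᵢ/p₀ᵢ) = 26.7046 + 12.4970 + 13.8994 + 25.1437 + 15.2547 + 7.0258 = 100.5253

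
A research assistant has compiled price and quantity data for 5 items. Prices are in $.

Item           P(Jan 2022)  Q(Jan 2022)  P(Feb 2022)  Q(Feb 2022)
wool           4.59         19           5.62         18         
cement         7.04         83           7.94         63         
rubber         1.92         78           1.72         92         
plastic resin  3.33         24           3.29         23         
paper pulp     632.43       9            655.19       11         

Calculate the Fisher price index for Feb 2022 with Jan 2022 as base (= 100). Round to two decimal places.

Laspeyres component (base-period weights):
ΣP(Feb 2022)Q(Jan 2022) = 5.62×19 + 7.94×83 + 1.72×78 + 3.29×24 + 655.19×9 = 106.78 + 659.02 + 134.16 + 78.96 + 5896.71 = 6875.63
ΣP(Jan 2022)Q(Jan 2022) = 4.59×19 + 7.04×83 + 1.92×78 + 3.33×24 + 632.43×9 = 87.21 + 584.32 + 149.76 + 79.92 + 5691.87 = 6593.08
L = 6875.63 / 6593.08 × 100 = 104.2856
Paasche component (current-period weights):
ΣP(Feb 2022)Q(Feb 2022) = 5.62×18 + 7.94×63 + 1.72×92 + 3.29×23 + 655.19×11 = 101.16 + 500.22 + 158.24 + 75.67 + 7207.09 = 8042.38
ΣP(Jan 2022)Q(Feb 2022) = 4.59×18 + 7.04×63 + 1.92×92 + 3.33×23 + 632.43×11 = 82.62 + 443.52 + 176.64 + 76.59 + 6956.73 = 7736.1
P = 8042.38 / 7736.1 × 100 = 103.9591
Fisher = √(L × P) = √(104.2856 × 103.9591) = 104.1222

104.12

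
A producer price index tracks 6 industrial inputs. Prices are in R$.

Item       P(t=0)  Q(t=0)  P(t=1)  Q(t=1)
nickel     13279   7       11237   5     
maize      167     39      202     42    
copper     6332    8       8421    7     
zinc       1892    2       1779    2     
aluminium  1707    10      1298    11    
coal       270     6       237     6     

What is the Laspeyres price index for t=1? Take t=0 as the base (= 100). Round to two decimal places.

Laspeyres price index uses base-period quantities as weights.
ΣP(t=1)·Q(t=0) = 11237×7 + 202×39 + 8421×8 + 1779×2 + 1298×10 + 237×6 = 78659 + 7878 + 67368 + 3558 + 12980 + 1422 = 171865
ΣP(t=0)·Q(t=0) = 13279×7 + 167×39 + 6332×8 + 1892×2 + 1707×10 + 270×6 = 92953 + 6513 + 50656 + 3784 + 17070 + 1620 = 172596
Index = 171865 / 172596 × 100 = 99.5765

99.58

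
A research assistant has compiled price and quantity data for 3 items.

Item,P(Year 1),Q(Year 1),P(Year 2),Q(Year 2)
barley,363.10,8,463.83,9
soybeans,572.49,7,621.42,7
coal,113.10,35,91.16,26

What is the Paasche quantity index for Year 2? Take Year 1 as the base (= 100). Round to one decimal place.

96.8

Paasche quantity index uses current-period prices as weights.
ΣP(Year 2)·Q(Year 2) = 463.83×9 + 621.42×7 + 91.16×26 = 4174.47 + 4349.94 + 2370.16 = 10894.57
ΣP(Year 2)·Q(Year 1) = 463.83×8 + 621.42×7 + 91.16×35 = 3710.64 + 4349.94 + 3190.6 = 11251.18
Index = 10894.57 / 11251.18 × 100 = 96.8305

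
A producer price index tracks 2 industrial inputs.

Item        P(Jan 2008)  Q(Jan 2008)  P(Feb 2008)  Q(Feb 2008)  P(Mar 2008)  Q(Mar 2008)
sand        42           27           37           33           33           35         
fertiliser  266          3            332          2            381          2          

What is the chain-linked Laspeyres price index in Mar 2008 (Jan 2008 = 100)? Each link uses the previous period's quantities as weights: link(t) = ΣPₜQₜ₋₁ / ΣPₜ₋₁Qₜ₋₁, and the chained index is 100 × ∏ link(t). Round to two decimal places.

Link Jan 2008→Feb 2008:
ΣP(Feb 2008)Q(Jan 2008) = 37×27 + 332×3 = 999 + 996 = 1995
ΣP(Jan 2008)Q(Jan 2008) = 42×27 + 266×3 = 1134 + 798 = 1932
link = 1995/1932 = 1.032609
Link Feb 2008→Mar 2008:
ΣP(Mar 2008)Q(Feb 2008) = 33×33 + 381×2 = 1089 + 762 = 1851
ΣP(Feb 2008)Q(Feb 2008) = 37×33 + 332×2 = 1221 + 664 = 1885
link = 1851/1885 = 0.981963
Chained index = 100 × 1.032609 × 0.981963 = 101.3983

101.40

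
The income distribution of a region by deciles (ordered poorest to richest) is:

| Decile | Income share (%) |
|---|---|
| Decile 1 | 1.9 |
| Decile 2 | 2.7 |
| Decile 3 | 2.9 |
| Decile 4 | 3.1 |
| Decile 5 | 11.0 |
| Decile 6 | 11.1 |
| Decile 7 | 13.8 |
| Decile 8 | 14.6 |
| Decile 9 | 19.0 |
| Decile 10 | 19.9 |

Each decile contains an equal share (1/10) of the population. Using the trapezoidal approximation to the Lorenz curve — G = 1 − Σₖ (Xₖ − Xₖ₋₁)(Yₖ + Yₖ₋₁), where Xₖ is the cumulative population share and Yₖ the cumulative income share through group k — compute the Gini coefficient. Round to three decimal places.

Cumulative income shares Yₖ: 0.0190, 0.0460, 0.0750, 0.1060, 0.2160, 0.3270, 0.4650, 0.6110, 0.8010, 1.0000
Σ (Xₖ−Xₖ₋₁)(Yₖ+Yₖ₋₁) = (1/10)(0.0190+0.0000) + (1/10)(0.0460+0.0190) + (1/10)(0.0750+0.0460) + (1/10)(0.1060+0.0750) + (1/10)(0.2160+0.1060) + (1/10)(0.3270+0.2160) + (1/10)(0.4650+0.3270) + (1/10)(0.6110+0.4650) + (1/10)(0.8010+0.6110) + (1/10)(1.0000+0.8010)
  = 0.0019 + 0.0065 + 0.0121 + 0.0181 + 0.0322 + 0.0543 + 0.0792 + 0.1076 + 0.1412 + 0.1801 = 0.6332
G = 1 − 0.6332 = 0.3668

0.367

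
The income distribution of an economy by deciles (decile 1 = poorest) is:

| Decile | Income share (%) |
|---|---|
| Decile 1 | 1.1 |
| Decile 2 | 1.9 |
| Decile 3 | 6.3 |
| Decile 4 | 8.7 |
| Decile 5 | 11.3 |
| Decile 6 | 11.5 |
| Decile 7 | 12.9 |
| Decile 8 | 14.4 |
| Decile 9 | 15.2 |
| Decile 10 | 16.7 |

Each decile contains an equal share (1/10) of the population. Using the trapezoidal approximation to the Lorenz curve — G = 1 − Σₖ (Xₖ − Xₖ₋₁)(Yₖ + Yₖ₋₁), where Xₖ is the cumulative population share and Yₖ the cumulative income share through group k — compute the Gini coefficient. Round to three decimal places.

0.287

Cumulative income shares Yₖ: 0.0110, 0.0300, 0.0930, 0.1800, 0.2930, 0.4080, 0.5370, 0.6810, 0.8330, 1.0000
Σ (Xₖ−Xₖ₋₁)(Yₖ+Yₖ₋₁) = (1/10)(0.0110+0.0000) + (1/10)(0.0300+0.0110) + (1/10)(0.0930+0.0300) + (1/10)(0.1800+0.0930) + (1/10)(0.2930+0.1800) + (1/10)(0.4080+0.2930) + (1/10)(0.5370+0.4080) + (1/10)(0.6810+0.5370) + (1/10)(0.8330+0.6810) + (1/10)(1.0000+0.8330)
  = 0.0011 + 0.0041 + 0.0123 + 0.0273 + 0.0473 + 0.0701 + 0.0945 + 0.1218 + 0.1514 + 0.1833 = 0.7132
G = 1 − 0.7132 = 0.2868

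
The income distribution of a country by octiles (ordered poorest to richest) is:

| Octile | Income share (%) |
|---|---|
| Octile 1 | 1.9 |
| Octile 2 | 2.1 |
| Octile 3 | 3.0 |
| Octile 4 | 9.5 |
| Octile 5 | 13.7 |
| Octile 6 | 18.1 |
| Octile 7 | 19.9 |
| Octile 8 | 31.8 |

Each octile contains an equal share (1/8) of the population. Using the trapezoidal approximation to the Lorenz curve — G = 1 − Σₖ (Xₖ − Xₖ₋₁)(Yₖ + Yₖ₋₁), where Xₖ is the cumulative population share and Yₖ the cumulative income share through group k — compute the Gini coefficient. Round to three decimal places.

Cumulative income shares Yₖ: 0.0190, 0.0400, 0.0700, 0.1650, 0.3020, 0.4830, 0.6820, 1.0000
Σ (Xₖ−Xₖ₋₁)(Yₖ+Yₖ₋₁) = (1/8)(0.0190+0.0000) + (1/8)(0.0400+0.0190) + (1/8)(0.0700+0.0400) + (1/8)(0.1650+0.0700) + (1/8)(0.3020+0.1650) + (1/8)(0.4830+0.3020) + (1/8)(0.6820+0.4830) + (1/8)(1.0000+0.6820)
  = 0.0024 + 0.0074 + 0.0138 + 0.0294 + 0.0584 + 0.0981 + 0.1456 + 0.2102 = 0.5653
G = 1 − 0.5653 = 0.4347

0.435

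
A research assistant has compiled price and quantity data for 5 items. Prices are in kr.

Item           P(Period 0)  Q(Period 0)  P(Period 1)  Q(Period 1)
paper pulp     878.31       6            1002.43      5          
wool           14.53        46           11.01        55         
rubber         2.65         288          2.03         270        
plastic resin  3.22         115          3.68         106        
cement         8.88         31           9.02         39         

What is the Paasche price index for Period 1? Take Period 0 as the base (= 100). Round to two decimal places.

104.76

Paasche price index uses current-period quantities as weights.
ΣP(Period 1)·Q(Period 1) = 1002.43×5 + 11.01×55 + 2.03×270 + 3.68×106 + 9.02×39 = 5012.15 + 605.55 + 548.1 + 390.08 + 351.78 = 6907.66
ΣP(Period 0)·Q(Period 1) = 878.31×5 + 14.53×55 + 2.65×270 + 3.22×106 + 8.88×39 = 4391.55 + 799.15 + 715.5 + 341.32 + 346.32 = 6593.84
Index = 6907.66 / 6593.84 × 100 = 104.7593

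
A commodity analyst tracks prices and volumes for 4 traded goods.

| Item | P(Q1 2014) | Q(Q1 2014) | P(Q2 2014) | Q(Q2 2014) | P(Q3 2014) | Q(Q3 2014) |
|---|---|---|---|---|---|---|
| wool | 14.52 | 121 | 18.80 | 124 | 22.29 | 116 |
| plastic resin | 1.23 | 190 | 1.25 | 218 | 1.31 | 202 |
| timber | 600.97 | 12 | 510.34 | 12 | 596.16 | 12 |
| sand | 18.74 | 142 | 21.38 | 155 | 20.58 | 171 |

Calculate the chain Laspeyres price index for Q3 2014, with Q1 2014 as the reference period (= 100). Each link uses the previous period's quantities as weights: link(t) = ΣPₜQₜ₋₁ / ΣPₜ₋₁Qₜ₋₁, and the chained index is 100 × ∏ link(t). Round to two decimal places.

109.43

Link Q1 2014→Q2 2014:
ΣP(Q2 2014)Q(Q1 2014) = 18.80×121 + 1.25×190 + 510.34×12 + 21.38×142 = 2274.8 + 237.5 + 6124.08 + 3035.96 = 11672.34
ΣP(Q1 2014)Q(Q1 2014) = 14.52×121 + 1.23×190 + 600.97×12 + 18.74×142 = 1756.92 + 233.7 + 7211.64 + 2661.08 = 11863.34
link = 11672.34/11863.34 = 0.983900
Link Q2 2014→Q3 2014:
ΣP(Q3 2014)Q(Q2 2014) = 22.29×124 + 1.31×218 + 596.16×12 + 20.58×155 = 2763.96 + 285.58 + 7153.92 + 3189.9 = 13393.36
ΣP(Q2 2014)Q(Q2 2014) = 18.80×124 + 1.25×218 + 510.34×12 + 21.38×155 = 2331.2 + 272.5 + 6124.08 + 3313.9 = 12041.68
link = 13393.36/12041.68 = 1.112250
Chained index = 100 × 0.983900 × 1.112250 = 109.4343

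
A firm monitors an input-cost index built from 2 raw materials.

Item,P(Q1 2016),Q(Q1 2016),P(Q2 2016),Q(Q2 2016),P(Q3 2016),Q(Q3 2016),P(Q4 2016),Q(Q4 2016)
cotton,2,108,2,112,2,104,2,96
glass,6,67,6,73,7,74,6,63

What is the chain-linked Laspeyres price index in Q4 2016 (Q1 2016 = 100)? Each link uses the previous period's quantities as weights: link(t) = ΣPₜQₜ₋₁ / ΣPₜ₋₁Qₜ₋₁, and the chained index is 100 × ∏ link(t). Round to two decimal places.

99.71

Link Q1 2016→Q2 2016:
ΣP(Q2 2016)Q(Q1 2016) = 2×108 + 6×67 = 216 + 402 = 618
ΣP(Q1 2016)Q(Q1 2016) = 2×108 + 6×67 = 216 + 402 = 618
link = 618/618 = 1.000000
Link Q2 2016→Q3 2016:
ΣP(Q3 2016)Q(Q2 2016) = 2×112 + 7×73 = 224 + 511 = 735
ΣP(Q2 2016)Q(Q2 2016) = 2×112 + 6×73 = 224 + 438 = 662
link = 735/662 = 1.110272
Link Q3 2016→Q4 2016:
ΣP(Q4 2016)Q(Q3 2016) = 2×104 + 6×74 = 208 + 444 = 652
ΣP(Q3 2016)Q(Q3 2016) = 2×104 + 7×74 = 208 + 518 = 726
link = 652/726 = 0.898072
Chained index = 100 × 1.000000 × 1.110272 × 0.898072 = 99.7104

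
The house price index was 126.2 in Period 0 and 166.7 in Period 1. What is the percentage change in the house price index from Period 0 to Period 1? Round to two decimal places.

32.09%

Change = (166.7 − 126.2) / 126.2 × 100
       = 40.5 / 126.2 × 100 = 32.0919%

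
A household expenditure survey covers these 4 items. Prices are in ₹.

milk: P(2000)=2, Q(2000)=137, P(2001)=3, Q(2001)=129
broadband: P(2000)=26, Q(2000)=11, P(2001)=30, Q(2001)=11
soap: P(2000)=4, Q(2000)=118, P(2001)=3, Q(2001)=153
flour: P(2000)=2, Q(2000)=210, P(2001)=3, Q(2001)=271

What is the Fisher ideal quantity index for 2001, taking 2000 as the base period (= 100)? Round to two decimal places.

116.12

Laspeyres component (base-period weights):
ΣP(2000)Q(2001) = 2×129 + 26×11 + 4×153 + 2×271 = 258 + 286 + 612 + 542 = 1698
ΣP(2000)Q(2000) = 2×137 + 26×11 + 4×118 + 2×210 = 274 + 286 + 472 + 420 = 1452
L = 1698 / 1452 × 100 = 116.9421
Paasche component (current-period weights):
ΣP(2001)Q(2001) = 3×129 + 30×11 + 3×153 + 3×271 = 387 + 330 + 459 + 813 = 1989
ΣP(2001)Q(2000) = 3×137 + 30×11 + 3×118 + 3×210 = 411 + 330 + 354 + 630 = 1725
P = 1989 / 1725 × 100 = 115.3043
Fisher = √(L × P) = √(116.9421 × 115.3043) = 116.1204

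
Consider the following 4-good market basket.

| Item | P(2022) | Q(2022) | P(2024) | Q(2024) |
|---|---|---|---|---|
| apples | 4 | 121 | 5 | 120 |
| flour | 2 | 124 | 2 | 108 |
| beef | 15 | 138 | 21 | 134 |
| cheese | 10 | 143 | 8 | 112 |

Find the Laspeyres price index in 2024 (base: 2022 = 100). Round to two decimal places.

Laspeyres price index uses base-period quantities as weights.
ΣP(2024)·Q(2022) = 5×121 + 2×124 + 21×138 + 8×143 = 605 + 248 + 2898 + 1144 = 4895
ΣP(2022)·Q(2022) = 4×121 + 2×124 + 15×138 + 10×143 = 484 + 248 + 2070 + 1430 = 4232
Index = 4895 / 4232 × 100 = 115.6664

115.67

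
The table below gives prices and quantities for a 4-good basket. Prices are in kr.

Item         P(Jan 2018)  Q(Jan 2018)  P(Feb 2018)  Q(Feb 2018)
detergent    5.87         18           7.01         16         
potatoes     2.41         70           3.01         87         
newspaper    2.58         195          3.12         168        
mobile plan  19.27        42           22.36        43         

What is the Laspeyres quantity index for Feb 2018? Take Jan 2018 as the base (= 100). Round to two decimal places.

Laspeyres quantity index uses base-period prices as weights.
ΣP(Jan 2018)·Q(Feb 2018) = 5.87×16 + 2.41×87 + 2.58×168 + 19.27×43 = 93.92 + 209.67 + 433.44 + 828.61 = 1565.64
ΣP(Jan 2018)·Q(Jan 2018) = 5.87×18 + 2.41×70 + 2.58×195 + 19.27×42 = 105.66 + 168.7 + 503.1 + 809.34 = 1586.8
Index = 1565.64 / 1586.8 × 100 = 98.6665

98.67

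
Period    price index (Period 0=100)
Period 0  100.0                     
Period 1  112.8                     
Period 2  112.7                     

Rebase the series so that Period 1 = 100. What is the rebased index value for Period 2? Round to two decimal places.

Rebased(Period 2) = 112.7 / 112.8 × 100 = 99.9113

99.91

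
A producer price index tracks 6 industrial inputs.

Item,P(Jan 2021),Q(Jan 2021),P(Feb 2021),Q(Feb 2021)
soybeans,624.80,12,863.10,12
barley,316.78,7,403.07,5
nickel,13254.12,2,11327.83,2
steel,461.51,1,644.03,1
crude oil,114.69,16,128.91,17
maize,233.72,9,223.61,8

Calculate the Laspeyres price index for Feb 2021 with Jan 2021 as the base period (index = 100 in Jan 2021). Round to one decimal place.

Laspeyres price index uses base-period quantities as weights.
ΣP(Feb 2021)·Q(Jan 2021) = 863.10×12 + 403.07×7 + 11327.83×2 + 644.03×1 + 128.91×16 + 223.61×9 = 10357.2 + 2821.49 + 22655.66 + 644.03 + 2062.56 + 2012.49 = 40553.43
ΣP(Jan 2021)·Q(Jan 2021) = 624.80×12 + 316.78×7 + 13254.12×2 + 461.51×1 + 114.69×16 + 233.72×9 = 7497.6 + 2217.46 + 26508.24 + 461.51 + 1835.04 + 2103.48 = 40623.33
Index = 40553.43 / 40623.33 × 100 = 99.8279

99.8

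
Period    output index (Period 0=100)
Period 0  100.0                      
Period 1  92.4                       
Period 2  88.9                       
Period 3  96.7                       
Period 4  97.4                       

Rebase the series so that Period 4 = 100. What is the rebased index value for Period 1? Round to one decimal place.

94.9

Rebased(Period 1) = 92.4 / 97.4 × 100 = 94.8665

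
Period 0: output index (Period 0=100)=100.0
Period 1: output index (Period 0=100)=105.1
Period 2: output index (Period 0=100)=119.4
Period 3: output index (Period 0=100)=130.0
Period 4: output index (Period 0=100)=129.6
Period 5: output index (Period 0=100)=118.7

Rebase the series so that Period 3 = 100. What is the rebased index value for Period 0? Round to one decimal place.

Rebased(Period 0) = 100.0 / 130.0 × 100 = 76.9231

76.9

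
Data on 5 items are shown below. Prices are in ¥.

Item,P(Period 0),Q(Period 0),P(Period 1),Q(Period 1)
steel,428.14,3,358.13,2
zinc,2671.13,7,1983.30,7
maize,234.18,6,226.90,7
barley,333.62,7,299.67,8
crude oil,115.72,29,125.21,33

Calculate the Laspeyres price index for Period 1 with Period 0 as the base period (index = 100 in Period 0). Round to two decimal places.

Laspeyres price index uses base-period quantities as weights.
ΣP(Period 1)·Q(Period 0) = 358.13×3 + 1983.30×7 + 226.90×6 + 299.67×7 + 125.21×29 = 1074.39 + 13883.1 + 1361.4 + 2097.69 + 3631.09 = 22047.67
ΣP(Period 0)·Q(Period 0) = 428.14×3 + 2671.13×7 + 234.18×6 + 333.62×7 + 115.72×29 = 1284.42 + 18697.91 + 1405.08 + 2335.34 + 3355.88 = 27078.63
Index = 22047.67 / 27078.63 × 100 = 81.4209

81.42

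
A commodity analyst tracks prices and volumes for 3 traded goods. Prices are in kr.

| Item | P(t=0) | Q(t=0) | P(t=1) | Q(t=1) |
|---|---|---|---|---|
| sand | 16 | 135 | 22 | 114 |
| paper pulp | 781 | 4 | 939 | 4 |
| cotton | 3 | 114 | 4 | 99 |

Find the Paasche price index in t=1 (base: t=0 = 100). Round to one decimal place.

127.0

Paasche price index uses current-period quantities as weights.
ΣP(t=1)·Q(t=1) = 22×114 + 939×4 + 4×99 = 2508 + 3756 + 396 = 6660
ΣP(t=0)·Q(t=1) = 16×114 + 781×4 + 3×99 = 1824 + 3124 + 297 = 5245
Index = 6660 / 5245 × 100 = 126.9781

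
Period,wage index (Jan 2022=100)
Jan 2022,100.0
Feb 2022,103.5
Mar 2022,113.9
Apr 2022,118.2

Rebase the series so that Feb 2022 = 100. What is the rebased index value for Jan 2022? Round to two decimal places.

96.62

Rebased(Jan 2022) = 100.0 / 103.5 × 100 = 96.6184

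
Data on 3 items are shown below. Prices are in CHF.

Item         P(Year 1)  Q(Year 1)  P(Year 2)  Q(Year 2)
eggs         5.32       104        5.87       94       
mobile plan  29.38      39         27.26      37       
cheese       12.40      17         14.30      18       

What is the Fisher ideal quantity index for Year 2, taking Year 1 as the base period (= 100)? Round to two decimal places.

Laspeyres component (base-period weights):
ΣP(Year 1)Q(Year 2) = 5.32×94 + 29.38×37 + 12.40×18 = 500.08 + 1087.06 + 223.2 = 1810.34
ΣP(Year 1)Q(Year 1) = 5.32×104 + 29.38×39 + 12.40×17 = 553.28 + 1145.82 + 210.8 = 1909.9
L = 1810.34 / 1909.9 × 100 = 94.7872
Paasche component (current-period weights):
ΣP(Year 2)Q(Year 2) = 5.87×94 + 27.26×37 + 14.30×18 = 551.78 + 1008.62 + 257.4 = 1817.8
ΣP(Year 2)Q(Year 1) = 5.87×104 + 27.26×39 + 14.30×17 = 610.48 + 1063.14 + 243.1 = 1916.72
P = 1817.8 / 1916.72 × 100 = 94.8391
Fisher = √(L × P) = √(94.7872 × 94.8391) = 94.8131

94.81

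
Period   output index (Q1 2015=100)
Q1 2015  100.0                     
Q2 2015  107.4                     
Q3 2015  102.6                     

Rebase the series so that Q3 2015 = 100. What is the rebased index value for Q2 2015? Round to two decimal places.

104.68

Rebased(Q2 2015) = 107.4 / 102.6 × 100 = 104.6784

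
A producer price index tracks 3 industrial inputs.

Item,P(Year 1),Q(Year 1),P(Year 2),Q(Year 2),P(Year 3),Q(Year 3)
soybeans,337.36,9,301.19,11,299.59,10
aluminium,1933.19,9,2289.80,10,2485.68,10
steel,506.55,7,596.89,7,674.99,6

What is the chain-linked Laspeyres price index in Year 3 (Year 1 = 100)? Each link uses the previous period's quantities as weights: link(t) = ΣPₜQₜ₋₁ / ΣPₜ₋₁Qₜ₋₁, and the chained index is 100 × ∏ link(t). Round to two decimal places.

124.05

Link Year 1→Year 2:
ΣP(Year 2)Q(Year 1) = 301.19×9 + 2289.80×9 + 596.89×7 = 2710.71 + 20608.2 + 4178.23 = 27497.14
ΣP(Year 1)Q(Year 1) = 337.36×9 + 1933.19×9 + 506.55×7 = 3036.24 + 17398.71 + 3545.85 = 23980.8
link = 27497.14/23980.8 = 1.146631
Link Year 2→Year 3:
ΣP(Year 3)Q(Year 2) = 299.59×11 + 2485.68×10 + 674.99×7 = 3295.49 + 24856.8 + 4724.93 = 32877.22
ΣP(Year 2)Q(Year 2) = 301.19×11 + 2289.80×10 + 596.89×7 = 3313.09 + 22898 + 4178.23 = 30389.32
link = 32877.22/30389.32 = 1.081868
Chained index = 100 × 1.146631 × 1.081868 = 124.0503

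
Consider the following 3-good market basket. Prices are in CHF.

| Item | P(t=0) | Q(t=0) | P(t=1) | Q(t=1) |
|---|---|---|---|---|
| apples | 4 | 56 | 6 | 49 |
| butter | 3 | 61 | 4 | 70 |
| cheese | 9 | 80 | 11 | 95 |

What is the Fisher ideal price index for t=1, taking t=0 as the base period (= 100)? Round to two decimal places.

128.97

Laspeyres component (base-period weights):
ΣP(t=1)Q(t=0) = 6×56 + 4×61 + 11×80 = 336 + 244 + 880 = 1460
ΣP(t=0)Q(t=0) = 4×56 + 3×61 + 9×80 = 224 + 183 + 720 = 1127
L = 1460 / 1127 × 100 = 129.5475
Paasche component (current-period weights):
ΣP(t=1)Q(t=1) = 6×49 + 4×70 + 11×95 = 294 + 280 + 1045 = 1619
ΣP(t=0)Q(t=1) = 4×49 + 3×70 + 9×95 = 196 + 210 + 855 = 1261
P = 1619 / 1261 × 100 = 128.3902
Fisher = √(L × P) = √(129.5475 × 128.3902) = 128.9675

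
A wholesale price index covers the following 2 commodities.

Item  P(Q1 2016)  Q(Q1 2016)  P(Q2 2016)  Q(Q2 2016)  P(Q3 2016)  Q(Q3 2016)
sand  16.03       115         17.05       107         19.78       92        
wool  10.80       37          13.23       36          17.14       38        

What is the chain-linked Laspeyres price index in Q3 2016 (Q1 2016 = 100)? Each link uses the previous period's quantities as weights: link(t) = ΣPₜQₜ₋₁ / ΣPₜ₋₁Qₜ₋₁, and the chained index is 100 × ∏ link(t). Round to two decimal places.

129.79

Link Q1 2016→Q2 2016:
ΣP(Q2 2016)Q(Q1 2016) = 17.05×115 + 13.23×37 = 1960.75 + 489.51 = 2450.26
ΣP(Q1 2016)Q(Q1 2016) = 16.03×115 + 10.80×37 = 1843.45 + 399.6 = 2243.05
link = 2450.26/2243.05 = 1.092379
Link Q2 2016→Q3 2016:
ΣP(Q3 2016)Q(Q2 2016) = 19.78×107 + 17.14×36 = 2116.46 + 617.04 = 2733.5
ΣP(Q2 2016)Q(Q2 2016) = 17.05×107 + 13.23×36 = 1824.35 + 476.28 = 2300.63
link = 2733.5/2300.63 = 1.188153
Chained index = 100 × 1.092379 × 1.188153 = 129.7913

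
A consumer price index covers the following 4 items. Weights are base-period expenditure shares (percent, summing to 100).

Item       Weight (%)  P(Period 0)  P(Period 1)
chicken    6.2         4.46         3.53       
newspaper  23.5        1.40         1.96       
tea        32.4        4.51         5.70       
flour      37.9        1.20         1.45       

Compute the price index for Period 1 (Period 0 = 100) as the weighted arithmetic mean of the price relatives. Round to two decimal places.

chicken: 6.2 × (3.53/4.46) = 6.2 × 0.791480 = 4.9072
newspaper: 23.5 × (1.96/1.40) = 23.5 × 1.400000 = 32.9000
tea: 32.4 × (5.70/4.51) = 32.4 × 1.263858 = 40.9490
flour: 37.9 × (1.45/1.20) = 37.9 × 1.208333 = 45.7958
Index = Σ wᵢ·(p₁ᵢ/p₀ᵢ) = 4.9072 + 32.9000 + 40.9490 + 45.7958 = 124.5520

124.55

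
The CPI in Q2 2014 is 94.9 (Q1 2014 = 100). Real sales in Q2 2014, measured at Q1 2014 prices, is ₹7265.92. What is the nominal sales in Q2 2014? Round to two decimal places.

Nominal = Real × (Index/100) = 7265.92 × (94.9/100)
        = 7265.92 × 0.949 = 6895.3581

6895.36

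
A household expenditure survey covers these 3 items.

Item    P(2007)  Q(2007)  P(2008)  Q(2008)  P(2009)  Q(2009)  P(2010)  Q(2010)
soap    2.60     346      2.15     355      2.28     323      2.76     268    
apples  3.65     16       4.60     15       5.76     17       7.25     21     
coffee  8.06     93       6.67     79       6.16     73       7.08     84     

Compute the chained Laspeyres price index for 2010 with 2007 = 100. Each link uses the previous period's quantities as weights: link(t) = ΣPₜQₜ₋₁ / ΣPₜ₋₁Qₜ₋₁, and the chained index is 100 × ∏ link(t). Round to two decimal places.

102.15

Link 2007→2008:
ΣP(2008)Q(2007) = 2.15×346 + 4.60×16 + 6.67×93 = 743.9 + 73.6 + 620.31 = 1437.81
ΣP(2007)Q(2007) = 2.60×346 + 3.65×16 + 8.06×93 = 899.6 + 58.4 + 749.58 = 1707.58
link = 1437.81/1707.58 = 0.842016
Link 2008→2009:
ΣP(2009)Q(2008) = 2.28×355 + 5.76×15 + 6.16×79 = 809.4 + 86.4 + 486.64 = 1382.44
ΣP(2008)Q(2008) = 2.15×355 + 4.60×15 + 6.67×79 = 763.25 + 69 + 526.93 = 1359.18
link = 1382.44/1359.18 = 1.017113
Link 2009→2010:
ΣP(2010)Q(2009) = 2.76×323 + 7.25×17 + 7.08×73 = 891.48 + 123.25 + 516.84 = 1531.57
ΣP(2009)Q(2009) = 2.28×323 + 5.76×17 + 6.16×73 = 736.44 + 97.92 + 449.68 = 1284.04
link = 1531.57/1284.04 = 1.192774
Chained index = 100 × 0.842016 × 1.017113 × 1.192774 = 102.1523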